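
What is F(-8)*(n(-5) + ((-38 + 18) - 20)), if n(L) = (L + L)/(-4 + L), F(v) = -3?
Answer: 350/3 ≈ 116.67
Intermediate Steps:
n(L) = 2*L/(-4 + L) (n(L) = (2*L)/(-4 + L) = 2*L/(-4 + L))
F(-8)*(n(-5) + ((-38 + 18) - 20)) = -3*(2*(-5)/(-4 - 5) + ((-38 + 18) - 20)) = -3*(2*(-5)/(-9) + (-20 - 20)) = -3*(2*(-5)*(-1/9) - 40) = -3*(10/9 - 40) = -3*(-350/9) = 350/3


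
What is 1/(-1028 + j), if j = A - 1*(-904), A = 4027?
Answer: 1/3903 ≈ 0.00025621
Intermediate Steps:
j = 4931 (j = 4027 - 1*(-904) = 4027 + 904 = 4931)
1/(-1028 + j) = 1/(-1028 + 4931) = 1/3903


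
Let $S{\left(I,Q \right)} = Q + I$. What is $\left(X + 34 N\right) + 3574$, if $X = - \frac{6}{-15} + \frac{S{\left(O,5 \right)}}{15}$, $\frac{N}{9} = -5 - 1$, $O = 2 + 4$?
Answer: $\frac{26087}{15} \approx 1739.1$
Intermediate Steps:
$O = 6$
$S{\left(I,Q \right)} = I + Q$
$N = -54$ ($N = 9 \left(-5 - 1\right) = 9 \left(-6\right) = -54$)
$X = \frac{17}{15}$ ($X = - \frac{6}{-15} + \frac{6 + 5}{15} = \left(-6\right) \left(- \frac{1}{15}\right) + 11 \cdot \frac{1}{15} = \frac{2}{5} + \frac{11}{15} = \frac{17}{15} \approx 1.1333$)
$\left(X + 34 N\right) + 3574 = \left(\frac{17}{15} + 34 \left(-54\right)\right) + 3574 = \left(\frac{17}{15} - 1836\right) + 3574 = - \frac{27523}{15} + 3574 = \frac{26087}{15}$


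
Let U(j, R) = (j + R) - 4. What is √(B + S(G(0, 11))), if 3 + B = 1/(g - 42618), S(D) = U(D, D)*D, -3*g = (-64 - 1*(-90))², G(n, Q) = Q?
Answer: √3221391989910/128530 ≈ 13.964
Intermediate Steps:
U(j, R) = -4 + R + j (U(j, R) = (R + j) - 4 = -4 + R + j)
g = -676/3 (g = -(-64 - 1*(-90))²/3 = -(-64 + 90)²/3 = -⅓*26² = -⅓*676 = -676/3 ≈ -225.33)
S(D) = D*(-4 + 2*D) (S(D) = (-4 + D + D)*D = (-4 + 2*D)*D = D*(-4 + 2*D))
B = -385593/128530 (B = -3 + 1/(-676/3 - 42618) = -3 + 1/(-128530/3) = -3 - 3/128530 = -385593/128530 ≈ -3.0000)
√(B + S(G(0, 11))) = √(-385593/128530 + 2*11*(-2 + 11)) = √(-385593/128530 + 2*11*9) = √(-385593/128530 + 198) = √(25063347/128530) = √3221391989910/128530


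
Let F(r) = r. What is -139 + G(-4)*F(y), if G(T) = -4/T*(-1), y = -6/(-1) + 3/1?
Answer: -148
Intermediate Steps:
y = 9 (y = -6*(-1) + 3*1 = 6 + 3 = 9)
G(T) = 4/T
-139 + G(-4)*F(y) = -139 + (4/(-4))*9 = -139 + (4*(-¼))*9 = -139 - 1*9 = -139 - 9 = -148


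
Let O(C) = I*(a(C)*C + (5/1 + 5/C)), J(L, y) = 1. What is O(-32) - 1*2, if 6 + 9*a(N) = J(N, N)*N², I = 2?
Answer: -1041325/144 ≈ -7231.4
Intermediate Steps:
a(N) = -⅔ + N²/9 (a(N) = -⅔ + (1*N²)/9 = -⅔ + N²/9)
O(C) = 10 + 10/C + 2*C*(-⅔ + C²/9) (O(C) = 2*((-⅔ + C²/9)*C + (5/1 + 5/C)) = 2*(C*(-⅔ + C²/9) + (5*1 + 5/C)) = 2*(C*(-⅔ + C²/9) + (5 + 5/C)) = 2*(5 + 5/C + C*(-⅔ + C²/9)) = 10 + 10/C + 2*C*(-⅔ + C²/9))
O(-32) - 1*2 = (2/9)*(45 - 32*(45 - 32*(-6 + (-32)²)))/(-32) - 1*2 = (2/9)*(-1/32)*(45 - 32*(45 - 32*(-6 + 1024))) - 2 = (2/9)*(-1/32)*(45 - 32*(45 - 32*1018)) - 2 = (2/9)*(-1/32)*(45 - 32*(45 - 32576)) - 2 = (2/9)*(-1/32)*(45 - 32*(-32531)) - 2 = (2/9)*(-1/32)*(45 + 1040992) - 2 = (2/9)*(-1/32)*1041037 - 2 = -1041037/144 - 2 = -1041325/144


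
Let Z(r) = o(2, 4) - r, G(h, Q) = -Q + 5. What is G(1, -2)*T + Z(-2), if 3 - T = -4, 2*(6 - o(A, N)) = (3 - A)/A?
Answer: 227/4 ≈ 56.750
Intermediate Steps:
G(h, Q) = 5 - Q
o(A, N) = 6 - (3 - A)/(2*A)
T = 7 (T = 3 - 1*(-4) = 3 + 4 = 7)
Z(r) = 23/4 - r (Z(r) = (½)*(-3 + 13*2)/2 - r = (½)*(½)*(-3 + 26) - r = (½)*(½)*23 - r = 23/4 - r)
G(1, -2)*T + Z(-2) = (5 - 1*(-2))*7 + (23/4 - 1*(-2)) = (5 + 2)*7 + (23/4 + 2) = 7*7 + 31/4 = 49 + 31/4 = 227/4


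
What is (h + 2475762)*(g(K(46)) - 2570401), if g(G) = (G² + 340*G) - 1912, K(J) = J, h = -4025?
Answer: -6314193055509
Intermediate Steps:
g(G) = -1912 + G² + 340*G
(h + 2475762)*(g(K(46)) - 2570401) = (-4025 + 2475762)*((-1912 + 46² + 340*46) - 2570401) = 2471737*((-1912 + 2116 + 15640) - 2570401) = 2471737*(15844 - 2570401) = 2471737*(-2554557) = -6314193055509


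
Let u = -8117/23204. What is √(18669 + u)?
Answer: √2512919869559/11602 ≈ 136.63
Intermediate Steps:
u = -8117/23204 (u = -8117*1/23204 = -8117/23204 ≈ -0.34981)
√(18669 + u) = √(18669 - 8117/23204) = √(433187359/23204) = √2512919869559/11602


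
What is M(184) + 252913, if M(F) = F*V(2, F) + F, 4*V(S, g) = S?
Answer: 253189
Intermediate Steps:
V(S, g) = S/4
M(F) = 3*F/2 (M(F) = F*((1/4)*2) + F = F*(1/2) + F = F/2 + F = 3*F/2)
M(184) + 252913 = (3/2)*184 + 252913 = 276 + 252913 = 253189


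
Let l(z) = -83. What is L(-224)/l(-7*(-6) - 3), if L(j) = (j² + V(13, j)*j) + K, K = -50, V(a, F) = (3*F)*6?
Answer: -953294/83 ≈ -11485.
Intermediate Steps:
V(a, F) = 18*F
L(j) = -50 + 19*j² (L(j) = (j² + (18*j)*j) - 50 = (j² + 18*j²) - 50 = 19*j² - 50 = -50 + 19*j²)
L(-224)/l(-7*(-6) - 3) = (-50 + 19*(-224)²)/(-83) = (-50 + 19*50176)*(-1/83) = (-50 + 953344)*(-1/83) = 953294*(-1/83) = -953294/83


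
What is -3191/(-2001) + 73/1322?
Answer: 4364575/2645322 ≈ 1.6499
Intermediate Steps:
-3191/(-2001) + 73/1322 = -3191*(-1/2001) + 73*(1/1322) = 3191/2001 + 73/1322 = 4364575/2645322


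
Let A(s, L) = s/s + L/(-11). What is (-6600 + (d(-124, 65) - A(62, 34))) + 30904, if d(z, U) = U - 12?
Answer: 267950/11 ≈ 24359.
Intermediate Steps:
A(s, L) = 1 - L/11 (A(s, L) = 1 + L*(-1/11) = 1 - L/11)
d(z, U) = -12 + U
(-6600 + (d(-124, 65) - A(62, 34))) + 30904 = (-6600 + ((-12 + 65) - (1 - 1/11*34))) + 30904 = (-6600 + (53 - (1 - 34/11))) + 30904 = (-6600 + (53 - 1*(-23/11))) + 30904 = (-6600 + (53 + 23/11)) + 30904 = (-6600 + 606/11) + 30904 = -71994/11 + 30904 = 267950/11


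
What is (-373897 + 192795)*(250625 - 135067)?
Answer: -20927784916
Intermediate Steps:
(-373897 + 192795)*(250625 - 135067) = -181102*115558 = -20927784916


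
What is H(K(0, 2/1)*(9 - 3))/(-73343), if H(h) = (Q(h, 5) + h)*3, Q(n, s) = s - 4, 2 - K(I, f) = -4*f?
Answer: -183/73343 ≈ -0.0024951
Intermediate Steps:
K(I, f) = 2 + 4*f (K(I, f) = 2 - (-4)*f = 2 + 4*f)
Q(n, s) = -4 + s
H(h) = 3 + 3*h (H(h) = ((-4 + 5) + h)*3 = (1 + h)*3 = 3 + 3*h)
H(K(0, 2/1)*(9 - 3))/(-73343) = (3 + 3*((2 + 4*(2/1))*(9 - 3)))/(-73343) = (3 + 3*((2 + 4*(2*1))*6))*(-1/73343) = (3 + 3*((2 + 4*2)*6))*(-1/73343) = (3 + 3*((2 + 8)*6))*(-1/73343) = (3 + 3*(10*6))*(-1/73343) = (3 + 3*60)*(-1/73343) = (3 + 180)*(-1/73343) = 183*(-1/73343) = -183/73343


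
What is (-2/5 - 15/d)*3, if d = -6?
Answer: 63/10 ≈ 6.3000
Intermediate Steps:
(-2/5 - 15/d)*3 = (-2/5 - 15/(-6))*3 = (-2*⅕ - 15*(-⅙))*3 = (-⅖ + 5/2)*3 = (21/10)*3 = 63/10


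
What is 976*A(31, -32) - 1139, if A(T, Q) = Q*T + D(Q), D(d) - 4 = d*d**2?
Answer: -32946995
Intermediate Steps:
D(d) = 4 + d**3 (D(d) = 4 + d*d**2 = 4 + d**3)
A(T, Q) = 4 + Q**3 + Q*T (A(T, Q) = Q*T + (4 + Q**3) = 4 + Q**3 + Q*T)
976*A(31, -32) - 1139 = 976*(4 + (-32)**3 - 32*31) - 1139 = 976*(4 - 32768 - 992) - 1139 = 976*(-33756) - 1139 = -32945856 - 1139 = -32946995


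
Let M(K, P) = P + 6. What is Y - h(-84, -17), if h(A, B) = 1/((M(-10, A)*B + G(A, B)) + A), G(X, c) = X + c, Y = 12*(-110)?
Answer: -1506121/1141 ≈ -1320.0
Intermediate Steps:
M(K, P) = 6 + P
Y = -1320
h(A, B) = 1/(B + 2*A + B*(6 + A)) (h(A, B) = 1/(((6 + A)*B + (A + B)) + A) = 1/((B*(6 + A) + (A + B)) + A) = 1/((A + B + B*(6 + A)) + A) = 1/(B + 2*A + B*(6 + A)))
Y - h(-84, -17) = -1320 - 1/(-17 + 2*(-84) - 17*(6 - 84)) = -1320 - 1/(-17 - 168 - 17*(-78)) = -1320 - 1/(-17 - 168 + 1326) = -1320 - 1/1141 = -1506121/1141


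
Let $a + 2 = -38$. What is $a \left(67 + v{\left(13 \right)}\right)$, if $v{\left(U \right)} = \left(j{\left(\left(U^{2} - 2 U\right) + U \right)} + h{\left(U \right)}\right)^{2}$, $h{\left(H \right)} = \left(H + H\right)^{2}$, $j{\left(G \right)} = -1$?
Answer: $-18227680$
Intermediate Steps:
$a = -40$ ($a = -2 - 38 = -40$)
$h{\left(H \right)} = 4 H^{2}$ ($h{\left(H \right)} = \left(2 H\right)^{2} = 4 H^{2}$)
$v{\left(U \right)} = \left(-1 + 4 U^{2}\right)^{2}$
$a \left(67 + v{\left(13 \right)}\right) = - 40 \left(67 + \left(-1 + 4 \cdot 13^{2}\right)^{2}\right) = - 40 \left(67 + \left(-1 + 4 \cdot 169\right)^{2}\right) = - 40 \left(67 + \left(-1 + 676\right)^{2}\right) = - 40 \left(67 + 675^{2}\right) = - 40 \left(67 + 455625\right) = \left(-40\right) 455692 = -18227680$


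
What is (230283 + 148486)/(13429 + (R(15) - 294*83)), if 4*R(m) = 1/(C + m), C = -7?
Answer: -12120608/351135 ≈ -34.518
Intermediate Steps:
R(m) = 1/(4*(-7 + m))
(230283 + 148486)/(13429 + (R(15) - 294*83)) = (230283 + 148486)/(13429 + (1/(4*(-7 + 15)) - 294*83)) = 378769/(13429 + ((1/4)/8 - 24402)) = 378769/(13429 + ((1/4)*(1/8) - 24402)) = 378769/(13429 + (1/32 - 24402)) = 378769/(13429 - 780863/32) = 378769/(-351135/32) = 378769*(-32/351135) = -12120608/351135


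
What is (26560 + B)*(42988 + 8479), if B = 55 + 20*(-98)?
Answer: 1268918885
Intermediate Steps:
B = -1905 (B = 55 - 1960 = -1905)
(26560 + B)*(42988 + 8479) = (26560 - 1905)*(42988 + 8479) = 24655*51467 = 1268918885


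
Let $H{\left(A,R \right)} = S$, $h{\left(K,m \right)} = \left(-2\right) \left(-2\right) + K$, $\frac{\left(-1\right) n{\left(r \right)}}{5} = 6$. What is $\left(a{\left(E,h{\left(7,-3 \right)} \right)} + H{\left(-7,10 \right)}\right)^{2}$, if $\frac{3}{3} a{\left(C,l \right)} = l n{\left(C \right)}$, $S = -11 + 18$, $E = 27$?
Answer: $104329$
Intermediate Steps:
$n{\left(r \right)} = -30$ ($n{\left(r \right)} = \left(-5\right) 6 = -30$)
$h{\left(K,m \right)} = 4 + K$
$S = 7$
$H{\left(A,R \right)} = 7$
$a{\left(C,l \right)} = - 30 l$ ($a{\left(C,l \right)} = l \left(-30\right) = - 30 l$)
$\left(a{\left(E,h{\left(7,-3 \right)} \right)} + H{\left(-7,10 \right)}\right)^{2} = \left(- 30 \left(4 + 7\right) + 7\right)^{2} = \left(\left(-30\right) 11 + 7\right)^{2} = \left(-330 + 7\right)^{2} = \left(-323\right)^{2} = 104329$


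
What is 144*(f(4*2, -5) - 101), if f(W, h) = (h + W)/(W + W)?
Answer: -14517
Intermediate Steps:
f(W, h) = (W + h)/(2*W) (f(W, h) = (W + h)/((2*W)) = (W + h)*(1/(2*W)) = (W + h)/(2*W))
144*(f(4*2, -5) - 101) = 144*((4*2 - 5)/(2*((4*2))) - 101) = 144*((½)*(8 - 5)/8 - 101) = 144*((½)*(⅛)*3 - 101) = 144*(3/16 - 101) = 144*(-1613/16) = -14517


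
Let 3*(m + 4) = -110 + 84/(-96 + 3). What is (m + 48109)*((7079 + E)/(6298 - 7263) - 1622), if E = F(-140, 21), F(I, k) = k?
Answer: -468588616794/5983 ≈ -7.8320e+7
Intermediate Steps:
E = 21
m = -1270/31 (m = -4 + (-110 + 84/(-96 + 3))/3 = -4 + (-110 + 84/(-93))/3 = -4 + (-110 - 1/93*84)/3 = -4 + (-110 - 28/31)/3 = -4 + (1/3)*(-3438/31) = -4 - 1146/31 = -1270/31 ≈ -40.968)
(m + 48109)*((7079 + E)/(6298 - 7263) - 1622) = (-1270/31 + 48109)*((7079 + 21)/(6298 - 7263) - 1622) = 1490109*(7100/(-965) - 1622)/31 = 1490109*(7100*(-1/965) - 1622)/31 = 1490109*(-1420/193 - 1622)/31 = (1490109/31)*(-314466/193) = -468588616794/5983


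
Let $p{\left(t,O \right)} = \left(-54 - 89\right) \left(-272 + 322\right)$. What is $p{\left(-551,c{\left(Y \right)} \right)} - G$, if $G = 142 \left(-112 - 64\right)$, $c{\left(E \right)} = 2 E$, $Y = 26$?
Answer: $17842$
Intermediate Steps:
$p{\left(t,O \right)} = -7150$ ($p{\left(t,O \right)} = \left(-143\right) 50 = -7150$)
$G = -24992$ ($G = 142 \left(-176\right) = -24992$)
$p{\left(-551,c{\left(Y \right)} \right)} - G = -7150 - -24992 = -7150 + 24992 = 17842$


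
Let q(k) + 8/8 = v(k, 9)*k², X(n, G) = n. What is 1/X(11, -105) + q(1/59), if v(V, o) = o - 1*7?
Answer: -34788/38291 ≈ -0.90852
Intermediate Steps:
v(V, o) = -7 + o (v(V, o) = o - 7 = -7 + o)
q(k) = -1 + 2*k² (q(k) = -1 + (-7 + 9)*k² = -1 + 2*k²)
1/X(11, -105) + q(1/59) = 1/11 + (-1 + 2*(1/59)²) = 1/11 + (-1 + 2*(1/3481)) = 1/11 + (-1 + 2/3481) = 1/11 - 3479/3481 = -34788/38291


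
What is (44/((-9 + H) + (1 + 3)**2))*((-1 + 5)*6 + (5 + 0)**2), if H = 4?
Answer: 196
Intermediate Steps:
(44/((-9 + H) + (1 + 3)**2))*((-1 + 5)*6 + (5 + 0)**2) = (44/((-9 + 4) + (1 + 3)**2))*((-1 + 5)*6 + (5 + 0)**2) = (44/(-5 + 4**2))*(4*6 + 5**2) = (44/(-5 + 16))*(24 + 25) = (44/11)*49 = (44*(1/11))*49 = 4*49 = 196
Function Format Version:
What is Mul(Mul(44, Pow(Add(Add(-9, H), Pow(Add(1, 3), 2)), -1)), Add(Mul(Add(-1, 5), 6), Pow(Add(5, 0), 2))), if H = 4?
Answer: 196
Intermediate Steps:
Mul(Mul(44, Pow(Add(Add(-9, H), Pow(Add(1, 3), 2)), -1)), Add(Mul(Add(-1, 5), 6), Pow(Add(5, 0), 2))) = Mul(Mul(44, Pow(Add(Add(-9, 4), Pow(Add(1, 3), 2)), -1)), Add(Mul(Add(-1, 5), 6), Pow(Add(5, 0), 2))) = Mul(Mul(44, Pow(Add(-5, Pow(4, 2)), -1)), Add(Mul(4, 6), Pow(5, 2))) = Mul(Mul(44, Pow(Add(-5, 16), -1)), Add(24, 25)) = Mul(Mul(44, Pow(11, -1)), 49) = Mul(Mul(44, Rational(1, 11)), 49) = Mul(4, 49) = 196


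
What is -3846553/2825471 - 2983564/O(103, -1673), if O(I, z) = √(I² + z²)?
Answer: -3846553/2825471 - 1491782*√2809538/1404769 ≈ -1781.4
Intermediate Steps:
-3846553/2825471 - 2983564/O(103, -1673) = -3846553/2825471 - 2983564/√(103² + (-1673)²) = -3846553*1/2825471 - 2983564/√(10609 + 2798929) = -3846553/2825471 - 2983564*√2809538/2809538 = -3846553/2825471 - 1491782*√2809538/1404769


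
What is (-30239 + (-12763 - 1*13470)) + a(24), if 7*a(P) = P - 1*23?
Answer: -395303/7 ≈ -56472.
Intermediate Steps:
a(P) = -23/7 + P/7 (a(P) = (P - 1*23)/7 = (P - 23)/7 = (-23 + P)/7 = -23/7 + P/7)
(-30239 + (-12763 - 1*13470)) + a(24) = (-30239 + (-12763 - 1*13470)) + (-23/7 + (1/7)*24) = (-30239 + (-12763 - 13470)) + (-23/7 + 24/7) = (-30239 - 26233) + 1/7 = -56472 + 1/7 = -395303/7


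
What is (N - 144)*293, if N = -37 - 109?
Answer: -84970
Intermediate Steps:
N = -146
(N - 144)*293 = (-146 - 144)*293 = -290*293 = -84970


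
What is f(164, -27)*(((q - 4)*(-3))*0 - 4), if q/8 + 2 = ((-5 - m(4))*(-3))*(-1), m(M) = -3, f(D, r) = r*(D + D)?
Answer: 35424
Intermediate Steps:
f(D, r) = 2*D*r (f(D, r) = r*(2*D) = 2*D*r)
q = -64 (q = -16 + 8*(((-5 - 1*(-3))*(-3))*(-1)) = -16 + 8*(((-5 + 3)*(-3))*(-1)) = -16 + 8*(-2*(-3)*(-1)) = -16 + 8*(6*(-1)) = -16 + 8*(-6) = -16 - 48 = -64)
f(164, -27)*(((q - 4)*(-3))*0 - 4) = (2*164*(-27))*(((-64 - 4)*(-3))*0 - 4) = -8856*(-68*(-3)*0 - 4) = -8856*(204*0 - 4) = -8856*(0 - 4) = -8856*(-4) = 35424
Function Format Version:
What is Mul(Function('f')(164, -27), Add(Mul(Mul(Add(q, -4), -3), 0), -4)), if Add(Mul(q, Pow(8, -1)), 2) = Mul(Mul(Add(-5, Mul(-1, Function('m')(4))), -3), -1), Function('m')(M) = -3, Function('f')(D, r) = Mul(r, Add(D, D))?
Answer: 35424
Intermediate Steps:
Function('f')(D, r) = Mul(2, D, r) (Function('f')(D, r) = Mul(r, Mul(2, D)) = Mul(2, D, r))
q = -64 (q = Add(-16, Mul(8, Mul(Mul(Add(-5, Mul(-1, -3)), -3), -1))) = Add(-16, Mul(8, Mul(Mul(Add(-5, 3), -3), -1))) = Add(-16, Mul(8, Mul(Mul(-2, -3), -1))) = Add(-16, Mul(8, Mul(6, -1))) = Add(-16, Mul(8, -6)) = Add(-16, -48) = -64)
Mul(Function('f')(164, -27), Add(Mul(Mul(Add(q, -4), -3), 0), -4)) = Mul(Mul(2, 164, -27), Add(Mul(Mul(Add(-64, -4), -3), 0), -4)) = Mul(-8856, Add(Mul(Mul(-68, -3), 0), -4)) = Mul(-8856, Add(Mul(204, 0), -4)) = Mul(-8856, Add(0, -4)) = Mul(-8856, -4) = 35424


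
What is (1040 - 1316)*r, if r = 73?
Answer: -20148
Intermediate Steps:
(1040 - 1316)*r = (1040 - 1316)*73 = -276*73 = -20148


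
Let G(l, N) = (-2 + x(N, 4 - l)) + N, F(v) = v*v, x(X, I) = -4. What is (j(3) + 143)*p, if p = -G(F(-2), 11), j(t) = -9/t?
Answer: -700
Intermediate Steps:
F(v) = v²
G(l, N) = -6 + N (G(l, N) = (-2 - 4) + N = -6 + N)
p = -5 (p = -(-6 + 11) = -1*5 = -5)
(j(3) + 143)*p = (-9/3 + 143)*(-5) = (-9*⅓ + 143)*(-5) = (-3 + 143)*(-5) = 140*(-5) = -700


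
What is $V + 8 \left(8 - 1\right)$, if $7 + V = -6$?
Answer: $43$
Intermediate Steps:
$V = -13$ ($V = -7 - 6 = -13$)
$V + 8 \left(8 - 1\right) = -13 + 8 \left(8 - 1\right) = -13 + 8 \cdot 7 = -13 + 56 = 43$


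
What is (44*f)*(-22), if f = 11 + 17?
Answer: -27104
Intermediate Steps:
f = 28
(44*f)*(-22) = (44*28)*(-22) = 1232*(-22) = -27104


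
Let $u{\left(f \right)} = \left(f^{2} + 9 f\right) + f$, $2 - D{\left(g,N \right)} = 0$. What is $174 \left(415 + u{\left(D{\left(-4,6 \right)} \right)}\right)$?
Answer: $76386$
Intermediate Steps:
$D{\left(g,N \right)} = 2$ ($D{\left(g,N \right)} = 2 - 0 = 2 + 0 = 2$)
$u{\left(f \right)} = f^{2} + 10 f$
$174 \left(415 + u{\left(D{\left(-4,6 \right)} \right)}\right) = 174 \left(415 + 2 \left(10 + 2\right)\right) = 174 \left(415 + 2 \cdot 12\right) = 174 \left(415 + 24\right) = 174 \cdot 439 = 76386$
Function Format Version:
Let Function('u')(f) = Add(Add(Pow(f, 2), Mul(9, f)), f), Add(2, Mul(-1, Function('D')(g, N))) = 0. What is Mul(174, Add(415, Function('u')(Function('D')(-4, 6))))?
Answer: 76386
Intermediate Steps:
Function('D')(g, N) = 2 (Function('D')(g, N) = Add(2, Mul(-1, 0)) = Add(2, 0) = 2)
Function('u')(f) = Add(Pow(f, 2), Mul(10, f))
Mul(174, Add(415, Function('u')(Function('D')(-4, 6)))) = Mul(174, Add(415, Mul(2, Add(10, 2)))) = Mul(174, Add(415, Mul(2, 12))) = Mul(174, Add(415, 24)) = Mul(174, 439) = 76386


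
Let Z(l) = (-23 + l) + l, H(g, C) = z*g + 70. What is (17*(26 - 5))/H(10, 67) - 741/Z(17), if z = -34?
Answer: -67999/990 ≈ -68.686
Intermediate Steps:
H(g, C) = 70 - 34*g (H(g, C) = -34*g + 70 = 70 - 34*g)
Z(l) = -23 + 2*l
(17*(26 - 5))/H(10, 67) - 741/Z(17) = (17*(26 - 5))/(70 - 34*10) - 741/(-23 + 2*17) = (17*21)/(70 - 340) - 741/(-23 + 34) = 357/(-270) - 741/11 = 357*(-1/270) - 741*1/11 = -119/90 - 741/11 = -67999/990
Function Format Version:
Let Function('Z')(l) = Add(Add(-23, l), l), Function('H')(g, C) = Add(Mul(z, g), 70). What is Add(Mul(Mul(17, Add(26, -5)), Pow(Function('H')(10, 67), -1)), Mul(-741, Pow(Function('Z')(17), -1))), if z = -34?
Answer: Rational(-67999, 990) ≈ -68.686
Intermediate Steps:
Function('H')(g, C) = Add(70, Mul(-34, g)) (Function('H')(g, C) = Add(Mul(-34, g), 70) = Add(70, Mul(-34, g)))
Function('Z')(l) = Add(-23, Mul(2, l))
Add(Mul(Mul(17, Add(26, -5)), Pow(Function('H')(10, 67), -1)), Mul(-741, Pow(Function('Z')(17), -1))) = Add(Mul(Mul(17, Add(26, -5)), Pow(Add(70, Mul(-34, 10)), -1)), Mul(-741, Pow(Add(-23, Mul(2, 17)), -1))) = Add(Mul(Mul(17, 21), Pow(Add(70, -340), -1)), Mul(-741, Pow(Add(-23, 34), -1))) = Add(Mul(357, Pow(-270, -1)), Mul(-741, Pow(11, -1))) = Add(Mul(357, Rational(-1, 270)), Mul(-741, Rational(1, 11))) = Add(Rational(-119, 90), Rational(-741, 11)) = Rational(-67999, 990)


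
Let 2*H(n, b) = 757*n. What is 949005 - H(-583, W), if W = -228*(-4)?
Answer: 2339341/2 ≈ 1.1697e+6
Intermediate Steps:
W = 912
H(n, b) = 757*n/2 (H(n, b) = (757*n)/2 = 757*n/2)
949005 - H(-583, W) = 949005 - 757*(-583)/2 = 949005 - 1*(-441331/2) = 949005 + 441331/2 = 2339341/2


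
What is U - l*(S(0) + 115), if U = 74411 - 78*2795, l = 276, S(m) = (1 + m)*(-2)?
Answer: -174787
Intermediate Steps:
S(m) = -2 - 2*m
U = -143599 (U = 74411 - 218010 = -143599)
U - l*(S(0) + 115) = -143599 - 276*((-2 - 2*0) + 115) = -143599 - 276*((-2 + 0) + 115) = -143599 - 276*(-2 + 115) = -143599 - 276*113 = -143599 - 1*31188 = -143599 - 31188 = -174787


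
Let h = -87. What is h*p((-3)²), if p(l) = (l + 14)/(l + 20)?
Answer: -69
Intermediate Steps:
p(l) = (14 + l)/(20 + l)
h*p((-3)²) = -87*(14 + (-3)²)/(20 + (-3)²) = -87*(14 + 9)/(20 + 9) = -87*23/29 = -69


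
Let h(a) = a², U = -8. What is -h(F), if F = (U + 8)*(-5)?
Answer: 0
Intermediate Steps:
F = 0 (F = (-8 + 8)*(-5) = 0*(-5) = 0)
-h(F) = -1*0² = -1*0 = 0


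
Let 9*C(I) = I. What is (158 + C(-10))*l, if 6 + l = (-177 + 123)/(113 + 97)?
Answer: -103076/105 ≈ -981.68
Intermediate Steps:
C(I) = I/9
l = -219/35 (l = -6 + (-177 + 123)/(113 + 97) = -6 - 54/210 = -6 - 54*1/210 = -6 - 9/35 = -219/35 ≈ -6.2571)
(158 + C(-10))*l = (158 + (⅑)*(-10))*(-219/35) = (158 - 10/9)*(-219/35) = (1412/9)*(-219/35) = -103076/105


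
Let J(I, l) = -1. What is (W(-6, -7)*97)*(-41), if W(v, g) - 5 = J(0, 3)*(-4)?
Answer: -35793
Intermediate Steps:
W(v, g) = 9 (W(v, g) = 5 - 1*(-4) = 5 + 4 = 9)
(W(-6, -7)*97)*(-41) = (9*97)*(-41) = 873*(-41) = -35793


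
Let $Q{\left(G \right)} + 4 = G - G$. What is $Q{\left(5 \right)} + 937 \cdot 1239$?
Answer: $1160939$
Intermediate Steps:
$Q{\left(G \right)} = -4$ ($Q{\left(G \right)} = -4 + \left(G - G\right) = -4 + 0 = -4$)
$Q{\left(5 \right)} + 937 \cdot 1239 = -4 + 937 \cdot 1239 = -4 + 1160943 = 1160939$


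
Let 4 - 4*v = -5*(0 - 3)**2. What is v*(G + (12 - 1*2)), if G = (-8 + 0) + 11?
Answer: 637/4 ≈ 159.25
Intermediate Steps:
G = 3 (G = -8 + 11 = 3)
v = 49/4 (v = 1 - (-5)*(0 - 3)**2/4 = 1 - (-5)*(-3)**2/4 = 1 - (-5)*9/4 = 1 - 1/4*(-45) = 1 + 45/4 = 49/4 ≈ 12.250)
v*(G + (12 - 1*2)) = 49*(3 + (12 - 1*2))/4 = 49*(3 + (12 - 2))/4 = 49*(3 + 10)/4 = (49/4)*13 = 637/4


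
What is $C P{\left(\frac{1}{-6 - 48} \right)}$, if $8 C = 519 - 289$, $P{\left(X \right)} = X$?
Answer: $- \frac{115}{216} \approx -0.53241$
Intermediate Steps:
$C = \frac{115}{4}$ ($C = \frac{519 - 289}{8} = \frac{1}{8} \cdot 230 = \frac{115}{4} \approx 28.75$)
$C P{\left(\frac{1}{-6 - 48} \right)} = \frac{115}{4 \left(-6 - 48\right)} = \frac{115}{4 \left(-54\right)} = \frac{115}{4} \left(- \frac{1}{54}\right) = - \frac{115}{216}$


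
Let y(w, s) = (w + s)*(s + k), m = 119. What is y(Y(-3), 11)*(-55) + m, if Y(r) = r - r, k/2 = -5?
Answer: -486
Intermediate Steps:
k = -10 (k = 2*(-5) = -10)
Y(r) = 0
y(w, s) = (-10 + s)*(s + w) (y(w, s) = (w + s)*(s - 10) = (s + w)*(-10 + s) = (-10 + s)*(s + w))
y(Y(-3), 11)*(-55) + m = (11² - 10*11 - 10*0 + 11*0)*(-55) + 119 = (121 - 110 + 0 + 0)*(-55) + 119 = 11*(-55) + 119 = -605 + 119 = -486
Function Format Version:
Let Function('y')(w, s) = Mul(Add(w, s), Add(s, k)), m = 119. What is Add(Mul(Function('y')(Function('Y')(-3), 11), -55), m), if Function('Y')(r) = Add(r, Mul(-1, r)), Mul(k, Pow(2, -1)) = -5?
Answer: -486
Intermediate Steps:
k = -10 (k = Mul(2, -5) = -10)
Function('Y')(r) = 0
Function('y')(w, s) = Mul(Add(-10, s), Add(s, w)) (Function('y')(w, s) = Mul(Add(w, s), Add(s, -10)) = Mul(Add(s, w), Add(-10, s)) = Mul(Add(-10, s), Add(s, w)))
Add(Mul(Function('y')(Function('Y')(-3), 11), -55), m) = Add(Mul(Add(Pow(11, 2), Mul(-10, 11), Mul(-10, 0), Mul(11, 0)), -55), 119) = Add(Mul(Add(121, -110, 0, 0), -55), 119) = Add(Mul(11, -55), 119) = Add(-605, 119) = -486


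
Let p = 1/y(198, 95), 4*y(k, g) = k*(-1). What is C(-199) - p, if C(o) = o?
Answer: -19699/99 ≈ -198.98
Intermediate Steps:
y(k, g) = -k/4 (y(k, g) = (k*(-1))/4 = (-k)/4 = -k/4)
p = -2/99 (p = 1/(-¼*198) = 1/(-99/2) = -2/99 ≈ -0.020202)
C(-199) - p = -199 - 1*(-2/99) = -199 + 2/99 = -19699/99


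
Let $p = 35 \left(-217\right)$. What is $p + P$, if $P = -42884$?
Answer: $-50479$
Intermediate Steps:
$p = -7595$
$p + P = -7595 - 42884 = -50479$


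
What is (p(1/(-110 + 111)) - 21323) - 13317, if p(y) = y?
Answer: -34639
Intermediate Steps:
(p(1/(-110 + 111)) - 21323) - 13317 = (1/(-110 + 111) - 21323) - 13317 = (1/1 - 21323) - 13317 = (1 - 21323) - 13317 = -21322 - 13317 = -34639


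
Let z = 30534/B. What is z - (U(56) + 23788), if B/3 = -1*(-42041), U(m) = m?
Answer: -1002415426/42041 ≈ -23844.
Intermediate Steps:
B = 126123 (B = 3*(-1*(-42041)) = 3*42041 = 126123)
z = 10178/42041 (z = 30534/126123 = 30534*(1/126123) = 10178/42041 ≈ 0.24210)
z - (U(56) + 23788) = 10178/42041 - (56 + 23788) = 10178/42041 - 1*23844 = 10178/42041 - 23844 = -1002415426/42041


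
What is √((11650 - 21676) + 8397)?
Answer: 3*I*√181 ≈ 40.361*I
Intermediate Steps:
√((11650 - 21676) + 8397) = √(-10026 + 8397) = √(-1629) = 3*I*√181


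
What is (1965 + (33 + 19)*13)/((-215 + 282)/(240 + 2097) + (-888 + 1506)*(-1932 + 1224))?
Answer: -6172017/1022540261 ≈ -0.0060360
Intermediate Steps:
(1965 + (33 + 19)*13)/((-215 + 282)/(240 + 2097) + (-888 + 1506)*(-1932 + 1224)) = (1965 + 52*13)/(67/2337 + 618*(-708)) = (1965 + 676)/(67*(1/2337) - 437544) = 2641/(67/2337 - 437544) = 2641/(-1022540261/2337) = 2641*(-2337/1022540261) = -6172017/1022540261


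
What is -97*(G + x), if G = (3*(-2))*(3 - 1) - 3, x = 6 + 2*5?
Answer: -97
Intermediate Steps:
x = 16 (x = 6 + 10 = 16)
G = -15 (G = -6*2 - 3 = -12 - 3 = -15)
-97*(G + x) = -97*(-15 + 16) = -97*1 = -97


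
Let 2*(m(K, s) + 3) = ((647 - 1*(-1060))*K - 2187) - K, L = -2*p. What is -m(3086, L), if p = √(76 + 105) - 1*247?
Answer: -5262523/2 ≈ -2.6313e+6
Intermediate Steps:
p = -247 + √181 (p = √181 - 247 = -247 + √181 ≈ -233.55)
L = 494 - 2*√181 (L = -2*(-247 + √181) = 494 - 2*√181 ≈ 467.09)
m(K, s) = -2193/2 + 853*K (m(K, s) = -3 + (((647 - 1*(-1060))*K - 2187) - K)/2 = -3 + (((647 + 1060)*K - 2187) - K)/2 = -3 + ((1707*K - 2187) - K)/2 = -3 + ((-2187 + 1707*K) - K)/2 = -3 + (-2187 + 1706*K)/2 = -3 + (-2187/2 + 853*K) = -2193/2 + 853*K)
-m(3086, L) = -(-2193/2 + 853*3086) = -(-2193/2 + 2632358) = -1*5262523/2 = -5262523/2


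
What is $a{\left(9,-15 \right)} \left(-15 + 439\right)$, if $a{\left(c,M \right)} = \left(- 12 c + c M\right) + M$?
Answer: $-109392$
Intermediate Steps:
$a{\left(c,M \right)} = M - 12 c + M c$ ($a{\left(c,M \right)} = \left(- 12 c + M c\right) + M = M - 12 c + M c$)
$a{\left(9,-15 \right)} \left(-15 + 439\right) = \left(-15 - 108 - 135\right) \left(-15 + 439\right) = \left(-15 - 108 - 135\right) 424 = \left(-258\right) 424 = -109392$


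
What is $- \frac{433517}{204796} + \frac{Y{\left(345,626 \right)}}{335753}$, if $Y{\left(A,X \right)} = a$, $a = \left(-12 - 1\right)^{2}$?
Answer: $- \frac{145520022777}{68760871388} \approx -2.1163$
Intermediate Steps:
$a = 169$ ($a = \left(-13\right)^{2} = 169$)
$Y{\left(A,X \right)} = 169$
$- \frac{433517}{204796} + \frac{Y{\left(345,626 \right)}}{335753} = - \frac{433517}{204796} + \frac{169}{335753} = - \frac{145520022777}{68760871388}$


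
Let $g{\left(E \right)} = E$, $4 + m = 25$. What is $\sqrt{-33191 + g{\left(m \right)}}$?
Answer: $i \sqrt{33170} \approx 182.13 i$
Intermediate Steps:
$m = 21$ ($m = -4 + 25 = 21$)
$\sqrt{-33191 + g{\left(m \right)}} = \sqrt{-33191 + 21} = \sqrt{-33170} = i \sqrt{33170}$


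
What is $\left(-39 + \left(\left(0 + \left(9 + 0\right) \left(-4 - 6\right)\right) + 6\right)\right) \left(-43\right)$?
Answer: $5289$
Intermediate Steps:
$\left(-39 + \left(\left(0 + \left(9 + 0\right) \left(-4 - 6\right)\right) + 6\right)\right) \left(-43\right) = \left(-39 + \left(\left(0 + 9 \left(-10\right)\right) + 6\right)\right) \left(-43\right) = \left(-39 + \left(\left(0 - 90\right) + 6\right)\right) \left(-43\right) = \left(-39 + \left(-90 + 6\right)\right) \left(-43\right) = \left(-39 - 84\right) \left(-43\right) = \left(-123\right) \left(-43\right) = 5289$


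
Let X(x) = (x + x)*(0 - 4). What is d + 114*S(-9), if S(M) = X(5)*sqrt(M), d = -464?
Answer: -464 - 13680*I ≈ -464.0 - 13680.0*I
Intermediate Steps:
X(x) = -8*x (X(x) = (2*x)*(-4) = -8*x)
S(M) = -40*sqrt(M) (S(M) = (-8*5)*sqrt(M) = -40*sqrt(M))
d + 114*S(-9) = -464 + 114*(-120*I) = -464 - 13680*I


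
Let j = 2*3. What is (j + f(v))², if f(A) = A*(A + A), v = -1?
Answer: 64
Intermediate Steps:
f(A) = 2*A² (f(A) = A*(2*A) = 2*A²)
j = 6
(j + f(v))² = (6 + 2*(-1)²)² = (6 + 2*1)² = (6 + 2)² = 8² = 64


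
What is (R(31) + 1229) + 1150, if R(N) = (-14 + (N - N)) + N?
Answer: 2396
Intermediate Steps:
R(N) = -14 + N (R(N) = (-14 + 0) + N = -14 + N)
(R(31) + 1229) + 1150 = ((-14 + 31) + 1229) + 1150 = (17 + 1229) + 1150 = 1246 + 1150 = 2396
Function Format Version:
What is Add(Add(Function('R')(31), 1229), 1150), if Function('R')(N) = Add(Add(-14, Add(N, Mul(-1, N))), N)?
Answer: 2396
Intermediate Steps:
Function('R')(N) = Add(-14, N) (Function('R')(N) = Add(Add(-14, 0), N) = Add(-14, N))
Add(Add(Function('R')(31), 1229), 1150) = Add(Add(Add(-14, 31), 1229), 1150) = Add(Add(17, 1229), 1150) = Add(1246, 1150) = 2396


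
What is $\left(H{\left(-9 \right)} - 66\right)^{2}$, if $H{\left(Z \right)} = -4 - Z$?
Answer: $3721$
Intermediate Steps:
$\left(H{\left(-9 \right)} - 66\right)^{2} = \left(\left(-4 - -9\right) - 66\right)^{2} = \left(\left(-4 + 9\right) - 66\right)^{2} = \left(5 - 66\right)^{2} = \left(-61\right)^{2} = 3721$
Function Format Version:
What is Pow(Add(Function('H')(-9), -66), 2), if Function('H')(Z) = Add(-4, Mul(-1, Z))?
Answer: 3721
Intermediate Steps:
Pow(Add(Function('H')(-9), -66), 2) = Pow(Add(Add(-4, Mul(-1, -9)), -66), 2) = Pow(Add(Add(-4, 9), -66), 2) = Pow(Add(5, -66), 2) = Pow(-61, 2) = 3721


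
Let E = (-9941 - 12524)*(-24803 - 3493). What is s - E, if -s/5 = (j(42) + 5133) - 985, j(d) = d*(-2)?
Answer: -635689960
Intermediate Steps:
E = 635669640 (E = -22465*(-28296) = 635669640)
j(d) = -2*d
s = -20320 (s = -5*((-2*42 + 5133) - 985) = -5*((-84 + 5133) - 985) = -5*(5049 - 985) = -5*4064 = -20320)
s - E = -20320 - 1*635669640 = -20320 - 635669640 = -635689960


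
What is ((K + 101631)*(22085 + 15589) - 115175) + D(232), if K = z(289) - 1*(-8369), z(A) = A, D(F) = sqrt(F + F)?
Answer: 4154912611 + 4*sqrt(29) ≈ 4.1549e+9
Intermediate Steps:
D(F) = sqrt(2)*sqrt(F) (D(F) = sqrt(2*F) = sqrt(2)*sqrt(F))
K = 8658 (K = 289 - 1*(-8369) = 289 + 8369 = 8658)
((K + 101631)*(22085 + 15589) - 115175) + D(232) = ((8658 + 101631)*(22085 + 15589) - 115175) + sqrt(2)*sqrt(232) = (110289*37674 - 115175) + sqrt(2)*(2*sqrt(58)) = (4155027786 - 115175) + 4*sqrt(29) = 4154912611 + 4*sqrt(29)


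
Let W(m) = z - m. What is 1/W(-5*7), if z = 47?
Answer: 1/82 ≈ 0.012195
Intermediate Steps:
W(m) = 47 - m
1/W(-5*7) = 1/(47 - (-5)*7) = 1/(47 - 1*(-35)) = 1/(47 + 35) = 1/82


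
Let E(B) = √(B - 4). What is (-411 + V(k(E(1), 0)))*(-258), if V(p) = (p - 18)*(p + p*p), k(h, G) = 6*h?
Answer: -367650 + 195048*I*√3 ≈ -3.6765e+5 + 3.3783e+5*I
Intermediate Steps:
E(B) = √(-4 + B)
V(p) = (-18 + p)*(p + p²)
(-411 + V(k(E(1), 0)))*(-258) = (-411 + (6*√(-4 + 1))*(-18 + (6*√(-4 + 1))² - 102*√(-4 + 1)))*(-258) = (-411 + (6*√(-3))*(-18 + (6*√(-3))² - 102*√(-3)))*(-258) = (-411 + (6*(I*√3))*(-18 + (6*(I*√3))² - 102*I*√3))*(-258) = (-411 + (6*I*√3)*(-18 + (6*I*√3)² - 102*I*√3))*(-258) = (-411 + (6*I*√3)*(-18 - 108 - 102*I*√3))*(-258) = (-411 + (6*I*√3)*(-126 - 102*I*√3))*(-258) = (-411 + 6*I*√3*(-126 - 102*I*√3))*(-258) = 106038 - 1548*I*√3*(-126 - 102*I*√3)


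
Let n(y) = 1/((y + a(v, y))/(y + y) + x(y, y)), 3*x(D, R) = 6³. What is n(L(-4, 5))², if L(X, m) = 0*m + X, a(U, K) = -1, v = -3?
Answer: 64/337561 ≈ 0.00018960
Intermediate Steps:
x(D, R) = 72 (x(D, R) = (⅓)*6³ = (⅓)*216 = 72)
L(X, m) = X (L(X, m) = 0 + X = X)
n(y) = 1/(72 + (-1 + y)/(2*y)) (n(y) = 1/((y - 1)/(y + y) + 72) = 1/((-1 + y)/((2*y)) + 72) = 1/((-1 + y)*(1/(2*y)) + 72) = 1/((-1 + y)/(2*y) + 72) = 1/(72 + (-1 + y)/(2*y)))
n(L(-4, 5))² = (2*(-4)/(-1 + 145*(-4)))² = (2*(-4)/(-1 - 580))² = (2*(-4)/(-581))² = (2*(-4)*(-1/581))² = (8/581)² = 64/337561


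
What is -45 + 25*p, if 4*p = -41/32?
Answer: -6785/128 ≈ -53.008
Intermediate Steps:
p = -41/128 (p = (-41/32)/4 = (-41*1/32)/4 = (¼)*(-41/32) = -41/128 ≈ -0.32031)
-45 + 25*p = -45 + 25*(-41/128) = -45 - 1025/128 = -6785/128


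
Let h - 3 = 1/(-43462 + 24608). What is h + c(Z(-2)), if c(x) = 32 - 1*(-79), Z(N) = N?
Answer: 2149355/18854 ≈ 114.00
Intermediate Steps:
h = 56561/18854 (h = 3 + 1/(-43462 + 24608) = 3 + 1/(-18854) = 3 - 1/18854 = 56561/18854 ≈ 2.9999)
c(x) = 111 (c(x) = 32 + 79 = 111)
h + c(Z(-2)) = 56561/18854 + 111 = 2149355/18854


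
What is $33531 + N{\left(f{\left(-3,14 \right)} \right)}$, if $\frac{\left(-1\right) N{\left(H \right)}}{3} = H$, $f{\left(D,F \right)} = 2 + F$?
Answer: $33483$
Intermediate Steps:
$N{\left(H \right)} = - 3 H$
$33531 + N{\left(f{\left(-3,14 \right)} \right)} = 33531 - 3 \left(2 + 14\right) = 33531 - 48 = 33483$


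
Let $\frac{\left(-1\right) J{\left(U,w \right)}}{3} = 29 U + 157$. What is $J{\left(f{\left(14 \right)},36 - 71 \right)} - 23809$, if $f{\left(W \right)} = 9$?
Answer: $-25063$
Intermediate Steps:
$J{\left(U,w \right)} = -471 - 87 U$ ($J{\left(U,w \right)} = - 3 \left(29 U + 157\right) = - 3 \left(157 + 29 U\right) = -471 - 87 U$)
$J{\left(f{\left(14 \right)},36 - 71 \right)} - 23809 = \left(-471 - 783\right) - 23809 = -1254 - 23809 = -25063$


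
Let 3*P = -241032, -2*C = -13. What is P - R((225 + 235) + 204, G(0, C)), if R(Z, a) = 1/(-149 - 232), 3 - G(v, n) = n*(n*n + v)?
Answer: -30611063/381 ≈ -80344.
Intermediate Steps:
C = 13/2 (C = -½*(-13) = 13/2 ≈ 6.5000)
P = -80344 (P = (⅓)*(-241032) = -80344)
G(v, n) = 3 - n*(v + n²) (G(v, n) = 3 - n*(n*n + v) = 3 - n*(n² + v) = 3 - n*(v + n²))
R(Z, a) = -1/381 (R(Z, a) = 1/(-381) = -1/381)
P - R((225 + 235) + 204, G(0, C)) = -80344 - 1*(-1/381) = -80344 + 1/381 = -30611063/381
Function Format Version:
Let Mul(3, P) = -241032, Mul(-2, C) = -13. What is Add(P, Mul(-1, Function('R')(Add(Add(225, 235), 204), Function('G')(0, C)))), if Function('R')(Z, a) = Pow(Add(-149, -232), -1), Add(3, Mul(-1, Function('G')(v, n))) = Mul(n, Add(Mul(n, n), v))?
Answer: Rational(-30611063, 381) ≈ -80344.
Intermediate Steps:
C = Rational(13, 2) (C = Mul(Rational(-1, 2), -13) = Rational(13, 2) ≈ 6.5000)
P = -80344 (P = Mul(Rational(1, 3), -241032) = -80344)
Function('G')(v, n) = Add(3, Mul(-1, n, Add(v, Pow(n, 2)))) (Function('G')(v, n) = Add(3, Mul(-1, Mul(n, Add(Mul(n, n), v)))) = Add(3, Mul(-1, Mul(n, Add(Pow(n, 2), v)))) = Add(3, Mul(-1, Mul(n, Add(v, Pow(n, 2))))) = Add(3, Mul(-1, n, Add(v, Pow(n, 2)))))
Function('R')(Z, a) = Rational(-1, 381) (Function('R')(Z, a) = Pow(-381, -1) = Rational(-1, 381))
Add(P, Mul(-1, Function('R')(Add(Add(225, 235), 204), Function('G')(0, C)))) = Add(-80344, Mul(-1, Rational(-1, 381))) = Add(-80344, Rational(1, 381)) = Rational(-30611063, 381)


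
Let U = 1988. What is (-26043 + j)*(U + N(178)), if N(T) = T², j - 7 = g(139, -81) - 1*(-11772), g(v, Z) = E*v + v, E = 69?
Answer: -152668848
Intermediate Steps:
g(v, Z) = 70*v (g(v, Z) = 69*v + v = 70*v)
j = 21509 (j = 7 + (70*139 - 1*(-11772)) = 7 + (9730 + 11772) = 7 + 21502 = 21509)
(-26043 + j)*(U + N(178)) = (-26043 + 21509)*(1988 + 178²) = -4534*(1988 + 31684) = -4534*33672 = -152668848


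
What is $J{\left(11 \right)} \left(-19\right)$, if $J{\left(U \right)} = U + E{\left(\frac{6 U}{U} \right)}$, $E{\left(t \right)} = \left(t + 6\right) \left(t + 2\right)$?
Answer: $-2033$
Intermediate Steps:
$E{\left(t \right)} = \left(2 + t\right) \left(6 + t\right)$ ($E{\left(t \right)} = \left(6 + t\right) \left(2 + t\right) = \left(2 + t\right) \left(6 + t\right)$)
$J{\left(U \right)} = 96 + U$ ($J{\left(U \right)} = U + \left(12 + \left(\frac{6 U}{U}\right)^{2} + 8 \frac{6 U}{U}\right) = U + \left(12 + 6^{2} + 8 \cdot 6\right) = U + \left(12 + 36 + 48\right) = U + 96 = 96 + U$)
$J{\left(11 \right)} \left(-19\right) = \left(96 + 11\right) \left(-19\right) = 107 \left(-19\right) = -2033$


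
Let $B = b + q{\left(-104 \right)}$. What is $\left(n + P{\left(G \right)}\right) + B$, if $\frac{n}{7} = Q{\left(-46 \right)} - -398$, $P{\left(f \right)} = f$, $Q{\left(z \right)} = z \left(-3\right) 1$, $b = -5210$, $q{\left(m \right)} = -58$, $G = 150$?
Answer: $-1366$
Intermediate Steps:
$Q{\left(z \right)} = - 3 z$ ($Q{\left(z \right)} = - 3 z 1 = - 3 z$)
$B = -5268$ ($B = -5210 - 58 = -5268$)
$n = 3752$ ($n = 7 \left(\left(-3\right) \left(-46\right) - -398\right) = 7 \left(138 + 398\right) = 7 \cdot 536 = 3752$)
$\left(n + P{\left(G \right)}\right) + B = \left(3752 + 150\right) - 5268 = 3902 - 5268 = -1366$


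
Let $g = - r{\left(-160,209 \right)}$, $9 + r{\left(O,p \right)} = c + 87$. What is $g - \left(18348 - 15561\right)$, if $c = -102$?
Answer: $-2763$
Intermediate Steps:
$r{\left(O,p \right)} = -24$ ($r{\left(O,p \right)} = -9 + \left(-102 + 87\right) = -9 - 15 = -24$)
$g = 24$ ($g = \left(-1\right) \left(-24\right) = 24$)
$g - \left(18348 - 15561\right) = 24 - \left(18348 - 15561\right) = 24 - 2787 = -2763$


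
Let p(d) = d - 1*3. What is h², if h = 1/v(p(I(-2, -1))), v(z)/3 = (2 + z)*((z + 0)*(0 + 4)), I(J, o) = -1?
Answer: 1/9216 ≈ 0.00010851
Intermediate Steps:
p(d) = -3 + d (p(d) = d - 3 = -3 + d)
v(z) = 12*z*(2 + z) (v(z) = 3*((2 + z)*((z + 0)*(0 + 4))) = 3*((2 + z)*(z*4)) = 3*((2 + z)*(4*z)) = 3*(4*z*(2 + z)) = 12*z*(2 + z))
h = 1/96 (h = 1/(12*(-3 - 1)*(2 + (-3 - 1))) = 1/(12*(-4)*(2 - 4)) = 1/(12*(-4)*(-2)) = 1/96 ≈ 0.010417)
h² = (1/96)² = 1/9216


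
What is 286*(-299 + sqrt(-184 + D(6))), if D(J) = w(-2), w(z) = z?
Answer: -85514 + 286*I*sqrt(186) ≈ -85514.0 + 3900.5*I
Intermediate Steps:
D(J) = -2
286*(-299 + sqrt(-184 + D(6))) = 286*(-299 + sqrt(-184 - 2)) = 286*(-299 + sqrt(-186)) = 286*(-299 + I*sqrt(186)) = -85514 + 286*I*sqrt(186)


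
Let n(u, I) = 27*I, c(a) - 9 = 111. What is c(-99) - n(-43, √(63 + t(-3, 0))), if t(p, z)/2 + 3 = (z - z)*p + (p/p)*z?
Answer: 120 - 27*√57 ≈ -83.846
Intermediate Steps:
c(a) = 120 (c(a) = 9 + 111 = 120)
t(p, z) = -6 + 2*z (t(p, z) = -6 + 2*((z - z)*p + (p/p)*z) = -6 + 2*(0*p + 1*z) = -6 + 2*(0 + z) = -6 + 2*z)
c(-99) - n(-43, √(63 + t(-3, 0))) = 120 - 27*√(63 + (-6 + 2*0)) = 120 - 27*√(63 + (-6 + 0)) = 120 - 27*√(63 - 6) = 120 - 27*√57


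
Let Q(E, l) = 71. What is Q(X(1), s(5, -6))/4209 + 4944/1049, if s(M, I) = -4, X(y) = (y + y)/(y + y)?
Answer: 20883775/4415241 ≈ 4.7299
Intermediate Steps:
X(y) = 1 (X(y) = (2*y)/((2*y)) = (2*y)*(1/(2*y)) = 1)
Q(X(1), s(5, -6))/4209 + 4944/1049 = 71/4209 + 4944/1049 = 20883775/4415241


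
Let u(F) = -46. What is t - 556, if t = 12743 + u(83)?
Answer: 12141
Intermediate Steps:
t = 12697 (t = 12743 - 46 = 12697)
t - 556 = 12697 - 556 = 12141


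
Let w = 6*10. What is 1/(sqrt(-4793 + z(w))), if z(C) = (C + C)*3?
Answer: -I*sqrt(4433)/4433 ≈ -0.015019*I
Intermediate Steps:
w = 60
z(C) = 6*C (z(C) = (2*C)*3 = 6*C)
1/(sqrt(-4793 + z(w))) = 1/(sqrt(-4793 + 6*60)) = 1/(sqrt(-4793 + 360)) = 1/(sqrt(-4433)) = 1/(I*sqrt(4433)) = -I*sqrt(4433)/4433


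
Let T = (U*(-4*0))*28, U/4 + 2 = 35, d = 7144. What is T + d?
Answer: 7144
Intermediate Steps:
U = 132 (U = -8 + 4*35 = -8 + 140 = 132)
T = 0 (T = (132*(-4*0))*28 = (132*0)*28 = 0*28 = 0)
T + d = 0 + 7144 = 7144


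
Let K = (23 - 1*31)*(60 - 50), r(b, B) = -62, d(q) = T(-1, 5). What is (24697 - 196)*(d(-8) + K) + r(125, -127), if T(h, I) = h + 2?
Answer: -1935641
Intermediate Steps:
T(h, I) = 2 + h
d(q) = 1 (d(q) = 2 - 1 = 1)
K = -80 (K = (23 - 31)*10 = -8*10 = -80)
(24697 - 196)*(d(-8) + K) + r(125, -127) = (24697 - 196)*(1 - 80) - 62 = 24501*(-79) - 62 = -1935579 - 62 = -1935641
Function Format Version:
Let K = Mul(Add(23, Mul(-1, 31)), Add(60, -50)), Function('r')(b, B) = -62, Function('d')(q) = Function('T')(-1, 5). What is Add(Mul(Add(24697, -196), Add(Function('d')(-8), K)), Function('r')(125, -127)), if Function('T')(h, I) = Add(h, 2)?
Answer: -1935641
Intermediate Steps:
Function('T')(h, I) = Add(2, h)
Function('d')(q) = 1 (Function('d')(q) = Add(2, -1) = 1)
K = -80 (K = Mul(Add(23, -31), 10) = Mul(-8, 10) = -80)
Add(Mul(Add(24697, -196), Add(Function('d')(-8), K)), Function('r')(125, -127)) = Add(Mul(Add(24697, -196), Add(1, -80)), -62) = Add(Mul(24501, -79), -62) = Add(-1935579, -62) = -1935641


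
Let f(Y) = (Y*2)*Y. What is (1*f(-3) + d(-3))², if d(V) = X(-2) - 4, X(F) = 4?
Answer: 324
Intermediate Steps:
f(Y) = 2*Y² (f(Y) = (2*Y)*Y = 2*Y²)
d(V) = 0 (d(V) = 4 - 4 = 0)
(1*f(-3) + d(-3))² = (1*(2*(-3)²) + 0)² = (1*(2*9) + 0)² = (1*18 + 0)² = (18 + 0)² = 18² = 324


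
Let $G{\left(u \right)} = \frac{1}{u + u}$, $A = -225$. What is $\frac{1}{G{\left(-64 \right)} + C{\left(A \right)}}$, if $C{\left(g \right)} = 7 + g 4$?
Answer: $- \frac{128}{114305} \approx -0.0011198$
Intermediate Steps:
$C{\left(g \right)} = 7 + 4 g$
$G{\left(u \right)} = \frac{1}{2 u}$
$\frac{1}{G{\left(-64 \right)} + C{\left(A \right)}} = \frac{1}{\frac{1}{2 \left(-64\right)} + \left(7 + 4 \left(-225\right)\right)} = \frac{1}{\frac{1}{2} \left(- \frac{1}{64}\right) + \left(7 - 900\right)} = \frac{1}{- \frac{1}{128} - 893} = \frac{1}{- \frac{114305}{128}} = - \frac{128}{114305}$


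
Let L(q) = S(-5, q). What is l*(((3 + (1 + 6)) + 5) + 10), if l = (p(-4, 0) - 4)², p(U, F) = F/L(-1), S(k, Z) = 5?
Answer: 400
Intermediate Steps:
L(q) = 5
p(U, F) = F/5
l = 16 (l = ((⅕)*0 - 4)² = (0 - 4)² = (-4)² = 16)
l*(((3 + (1 + 6)) + 5) + 10) = 16*(((3 + (1 + 6)) + 5) + 10) = 16*(((3 + 7) + 5) + 10) = 16*((10 + 5) + 10) = 16*(15 + 10) = 16*25 = 400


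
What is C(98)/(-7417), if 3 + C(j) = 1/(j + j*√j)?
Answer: 28519/70506002 - √2/10072286 ≈ 0.00040435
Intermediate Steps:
C(j) = -3 + 1/(j + j^(3/2)) (C(j) = -3 + 1/(j + j*√j) = -3 + 1/(j + j^(3/2)))
C(98)/(-7417) = ((1 - 3*98 - 2058*√2)/(98 + 98^(3/2)))/(-7417) = ((1 - 294 - 2058*√2)/(98 + 686*√2))*(-1/7417) = ((-293 - 2058*√2)/(98 + 686*√2))*(-1/7417) = -(-293 - 2058*√2)/(7417*(98 + 686*√2))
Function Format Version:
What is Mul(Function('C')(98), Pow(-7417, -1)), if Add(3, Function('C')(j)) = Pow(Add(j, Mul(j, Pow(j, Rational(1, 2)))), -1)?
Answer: Add(Rational(28519, 70506002), Mul(Rational(-1, 10072286), Pow(2, Rational(1, 2)))) ≈ 0.00040435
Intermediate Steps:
Function('C')(j) = Add(-3, Pow(Add(j, Pow(j, Rational(3, 2))), -1)) (Function('C')(j) = Add(-3, Pow(Add(j, Mul(j, Pow(j, Rational(1, 2)))), -1)) = Add(-3, Pow(Add(j, Pow(j, Rational(3, 2))), -1)))
Mul(Function('C')(98), Pow(-7417, -1)) = Mul(Mul(Pow(Add(98, Pow(98, Rational(3, 2))), -1), Add(1, Mul(-3, 98), Mul(-3, Pow(98, Rational(3, 2))))), Pow(-7417, -1)) = Mul(Mul(Pow(Add(98, Mul(686, Pow(2, Rational(1, 2)))), -1), Add(1, -294, Mul(-3, Mul(686, Pow(2, Rational(1, 2)))))), Rational(-1, 7417)) = Mul(Mul(Pow(Add(98, Mul(686, Pow(2, Rational(1, 2)))), -1), Add(1, -294, Mul(-2058, Pow(2, Rational(1, 2))))), Rational(-1, 7417)) = Mul(Mul(Pow(Add(98, Mul(686, Pow(2, Rational(1, 2)))), -1), Add(-293, Mul(-2058, Pow(2, Rational(1, 2))))), Rational(-1, 7417)) = Mul(Rational(-1, 7417), Pow(Add(98, Mul(686, Pow(2, Rational(1, 2)))), -1), Add(-293, Mul(-2058, Pow(2, Rational(1, 2)))))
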